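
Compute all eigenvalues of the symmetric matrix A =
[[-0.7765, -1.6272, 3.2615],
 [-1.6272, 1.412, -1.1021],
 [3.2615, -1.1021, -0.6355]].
sigma(A) ≈ {-4, 0, 4}

A is real symmetric, so its spectrum consists of real eigenvalues. Expanding the characteristic polynomial of the displayed matrix gives
  det(λ I - A) = p(λ) = λ^3 + (0)λ^2 + (-16)λ + (0).
Solving p(λ) = 0 yields eigenvalues ≈ -4, 0, 4. (A is shown rounded to 4 decimals, so these recover the underlying integer eigenvalues to within that precision.)
Verification: the trace of A = 0 equals the sum of eigenvalues 0, and det(A) ≈ 0.0005 matches the eigenvalue product 0.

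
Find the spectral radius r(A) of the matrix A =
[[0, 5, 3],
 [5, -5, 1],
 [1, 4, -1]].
r(A) ≈ 7.7357

The eigenvalues of A are the roots of its characteristic polynomial. With M = A (coefficients from the trace, the sum of principal 2x2 minors, and det A):
  p(λ) = det(λ I - M) = λ^3 + 6λ^2 - 27λ - 105.
No integer candidate from the rational root theorem (±divisors of 105) is a root, so the roots are irrational. The cubic discriminant is Δ = 204201 > 0, so there are three distinct real roots. p(-8) = -17 and p(-7) = 35 have opposite signs, so a root lies in (-8, -7); Newton's method refines it to λ ≈ -7.7357. p(-3) = 3 and p(-2) = -35 have opposite signs, so a root lies in (-3, -2); Newton's method refines it to λ ≈ -2.9172. p(4) = -53 and p(5) = 35 have opposite signs, so a root lies in (4, 5); Newton's method refines it to λ ≈ 4.6529. Check (Vieta): the three roots sum to -6, matching tr M = -6.
Thus the eigenvalues (to 4 decimals) are -7.7357 (modulus 7.7357); -2.9172 (modulus 2.9172); 4.6529 (modulus 4.6529). The spectral radius is the largest modulus: r(A) ≈ 7.7357. (Cross-check: r(A) ≤ ||A||_2 ≈ 8.6743; equality holds whenever A is normal, though it can also hold for some non-normal A.)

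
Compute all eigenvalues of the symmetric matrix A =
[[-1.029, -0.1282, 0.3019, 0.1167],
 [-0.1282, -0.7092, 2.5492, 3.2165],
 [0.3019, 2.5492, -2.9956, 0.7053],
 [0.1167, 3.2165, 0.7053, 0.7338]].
sigma(A) ≈ {-5, -2, -1, 4}

A is real symmetric, so its spectrum consists of real eigenvalues. Expanding the characteristic polynomial of the displayed matrix gives
  det(λ I - A) = p(λ) = λ^4 + (4)λ^3 + (-15)λ^2 + (-58)λ + (-39.9987).
Solving p(λ) = 0 yields eigenvalues ≈ -5, -2, -1, 4. (A is shown rounded to 4 decimals, so these recover the underlying integer eigenvalues to within that precision.)
Verification: the trace of A = -4 equals the sum of eigenvalues -4, and det(A) ≈ -39.9987 matches the eigenvalue product -40.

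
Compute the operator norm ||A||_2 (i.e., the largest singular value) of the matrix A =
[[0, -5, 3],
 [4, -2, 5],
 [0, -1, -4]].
||A||_2 ≈ 8.4498 (= sqrt(largest eigenvalue of A^T A))

||A||_2 = sigma_max(A) = sqrt(lambda_max(A^T A)). Form the symmetric matrix M = A^T A =
[[16, -8, 20],
 [-8, 30, -21],
 [20, -21, 50]].
Its characteristic polynomial (trace, sum of principal 2x2 minors, determinant of M give the coefficients) is
  p(λ) = det(λ I - M) = λ^3 - 96λ^2 + 1875λ - 8464.
No integer candidate from the rational root theorem (±divisors of 8464) is a root, so the roots are irrational. The cubic discriminant is Δ = 1568289492 > 0, so there are three distinct real roots. p(6) = -454 and p(7) = 300 have opposite signs, so a root lies in (6, 7); Newton's method refines it to λ ≈ 6.5774. p(18) = 14 and p(19) = -636 have opposite signs, so a root lies in (18, 19); Newton's method refines it to λ ≈ 18.023. p(71) = -1364 and p(72) = 2120 have opposite signs, so a root lies in (71, 72); Newton's method refines it to λ ≈ 71.3997. Check (Vieta): the three roots sum to 96, matching tr M = 96.
So the eigenvalues of A^T A are ≈ 6.5774, 18.023, 71.3997 (all ≥ 0, as they must be for A^T A). The largest is λ_max ≈ 71.3997, hence ||A||_2 = sqrt(λ_max) ≈ 8.4498.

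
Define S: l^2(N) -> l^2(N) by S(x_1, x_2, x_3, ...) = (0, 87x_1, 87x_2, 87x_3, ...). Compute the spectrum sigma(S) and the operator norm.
sigma(S) = closed disk {z in C : |z| ≤ 87}; ||S|| = 87

Note S = 87·U where U is the unit right shift (U x)_k = x_{k-1} (with x_0 := 0); so ||S|| = 87||U|| and sigma(S) = 87·sigma(U). ||S x||^2 = sum_{k≥1} |87x_k|^2 = 7569||x||^2, so ||S|| = 87 and sigma(S) ⊂ {|z| ≤ 87}. For any |lambda| < 87, the equation (S - lambda I) x = 0 forces x_1 = 0, then 87x_k = lambda x_{k+1} ⇒ x = 0, so S has no eigenvalues. But (S - lambda I) is not surjective for |lambda| < 87: solving (S - lambda I) x = e_1 would require x_n proportional to (lambda/87)^(-n), which is not in l^2. So every |lambda| < 87 lies in the residual spectrum. The boundary |lambda| = 87 is in the approximate point spectrum (the spectrum is closed). Hence sigma(S) is the closed disk of radius 87.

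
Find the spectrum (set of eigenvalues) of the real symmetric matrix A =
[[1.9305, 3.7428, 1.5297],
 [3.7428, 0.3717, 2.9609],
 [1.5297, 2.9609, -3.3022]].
sigma(A) ≈ {-5, -2, 6}

A is real symmetric, so its spectrum consists of real eigenvalues. Expanding the characteristic polynomial of the displayed matrix gives
  det(λ I - A) = p(λ) = λ^3 + (1)λ^2 + (-32)λ + (-60).
Solving p(λ) = 0 yields eigenvalues ≈ -5, -2, 6. (A is shown rounded to 4 decimals, so these recover the underlying integer eigenvalues to within that precision.)
Verification: the trace of A = -1 equals the sum of eigenvalues -1, and det(A) ≈ 59.9996 matches the eigenvalue product 60.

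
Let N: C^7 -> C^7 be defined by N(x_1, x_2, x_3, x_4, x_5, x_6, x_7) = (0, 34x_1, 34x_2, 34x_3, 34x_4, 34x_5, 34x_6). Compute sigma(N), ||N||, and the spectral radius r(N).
sigma(N) = {0}; ||N|| = 34; r(N) = 0. (N is nilpotent with N^7 = 0.)

On C^7, N is a strictly lower-triangular matrix with 34 on the subdiagonal and zeros elsewhere, so its characteristic polynomial is lambda^7 and every eigenvalue is 0: sigma(N) = {0}. For the operator norm, N e_i = 34e_{i+1} for i = 1, ..., 6 and N e_7 = 0, so the singular values of N are 34 (with multiplicity 6) and 0; hence ||N|| = 34. The spectral radius r(N) = max|lambda| = 0. Note ||N|| > r(N) — characteristic of non-normal nilpotent operators. Indeed N^7 = 0.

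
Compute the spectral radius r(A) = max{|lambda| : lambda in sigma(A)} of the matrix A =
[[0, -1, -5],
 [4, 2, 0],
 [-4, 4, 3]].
r(A) ≈ 5.1635

The eigenvalues of A are the roots of its characteristic polynomial. With M = A (coefficients from the trace, the sum of principal 2x2 minors, and det A):
  p(λ) = det(λ I - M) = λ^3 - 5λ^2 - 10λ + 108.
No integer candidate from the rational root theorem (±divisors of 108) is a root, so the roots are irrational. The cubic discriminant is Δ = -157228 < 0, so there is one real root and a complex-conjugate pair. p(-5) = -92 and p(-4) = 4 have opposite signs, so a root lies in (-5, -4); Newton's method refines it to λ ≈ -4.0507. Dividing out (λ - (-4.0507)) leaves approximately λ^2 - 9.0507λ + 26.6619. For λ^2 - 9.0507λ + 26.6619 the discriminant is -24.7322. It is negative, so the remaining roots are the complex-conjugate pair λ ≈ 4.5254 ± 2.4866i. Their product equals the constant term, so |λ|^2 ≈ 26.6619 and |λ| ≈ 5.1635.
Thus the eigenvalues (to 4 decimals) are -4.0507 (modulus 4.0507); 4.5254 ± 2.4866i (modulus 5.1635). The spectral radius is the largest modulus: r(A) ≈ 5.1635. (Cross-check: r(A) ≤ ||A||_2 ≈ 7.4037; equality holds whenever A is normal, though it can also hold for some non-normal A.)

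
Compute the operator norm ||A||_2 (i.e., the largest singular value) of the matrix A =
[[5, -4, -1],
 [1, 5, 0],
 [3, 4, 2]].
||A||_2 ≈ 7.7416 (= sqrt(largest eigenvalue of A^T A))

||A||_2 = sigma_max(A) = sqrt(lambda_max(A^T A)). Form the symmetric matrix M = A^T A =
[[35, -3, 1],
 [-3, 57, 12],
 [1, 12, 5]].
Its characteristic polynomial (trace, sum of principal 2x2 minors, determinant of M give the coefficients) is
  p(λ) = det(λ I - M) = λ^3 - 97λ^2 + 2301λ - 4761.
No integer candidate from the rational root theorem (±divisors of 4761) is a root, so the roots are irrational. The cubic discriminant is Δ = 2219972832 > 0, so there are three distinct real roots. p(2) = -539 and p(3) = 1296 have opposite signs, so a root lies in (2, 3); Newton's method refines it to λ ≈ 2.2838. p(34) = 645 and p(35) = -176 have opposite signs, so a root lies in (34, 35); Newton's method refines it to λ ≈ 34.7842. p(59) = -1280 and p(60) = 99 have opposite signs, so a root lies in (59, 60); Newton's method refines it to λ ≈ 59.932. Check (Vieta): the three roots sum to 97, matching tr M = 97.
So the eigenvalues of A^T A are ≈ 2.2838, 34.7842, 59.932 (all ≥ 0, as they must be for A^T A). The largest is λ_max ≈ 59.932, hence ||A||_2 = sqrt(λ_max) ≈ 7.7416.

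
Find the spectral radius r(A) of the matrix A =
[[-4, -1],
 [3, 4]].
r(A) = sqrt(52)/2 ≈ 3.6056

The eigenvalues of A are the roots of its characteristic polynomial. With M = A (coefficients from the trace and determinant):
  p(λ) = det(λ I - M) = λ^2 - 13.
For λ^2 - 13 the discriminant is 52. It is nonnegative but not a perfect square, so the roots are real and irrational: λ = ± sqrt(52)/2 ≈ 3.6056, -3.6056.
Thus the eigenvalues (to 4 decimals) are 3.6056 (modulus 3.6056); -3.6056 (modulus 3.6056). The spectral radius is the largest modulus: r(A) = sqrt(52)/2 ≈ 3.6056. (Cross-check: r(A) ≤ ||A||_2 ≈ 6.1231; equality holds whenever A is normal, though it can also hold for some non-normal A.)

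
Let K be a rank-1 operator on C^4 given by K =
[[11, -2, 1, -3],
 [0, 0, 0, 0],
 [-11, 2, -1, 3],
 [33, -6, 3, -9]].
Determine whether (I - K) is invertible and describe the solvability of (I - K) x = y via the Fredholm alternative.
(I - K) is singular (det(I - K) = 0, i.e. 1 ∈ sigma(K)). (I - K) x = y is solvable iff y ⊥ ker((I - K)^*) = span{(11, -2, 1, -3)}, i.e. iff 11y_1 - 2y_2 + y_3 - 3y_4 = 0. When solvable, the solutions are x = y + c·(1, 0, -1, 3), c arbitrary (ker(I - K) = span{(1, 0, -1, 3)}, dimension 1).

K has rank 1, so it is an outer product K = u v^T: every row of K is a multiple of one row vector. Reading off the entries, u = (1, 0, -1, 3) and v = (11, -2, 1, -3) (row i of K equals u_i·v^T). A rank-one matrix u v^T satisfies K u = u (v·u) and kills the (3)-dimensional subspace v^⊥, so its characteristic polynomial is lambda^3 (lambda - v·u) with v·u = tr K = 1. Hence the eigenvalues of I - K are 1 (multiplicity 3) and 1 - (1) = 0, so det(I - K) = 0. (Direct check: I - K =
[[-10, 2, -1, 3],
 [0, 1, 0, 0],
 [11, -2, 2, -3],
 [-33, 6, -3, 10]]
has determinant 0.) So 1 is an eigenvalue of K and (I - K) is not invertible. The finite-dimensional Fredholm alternative says: either (I - K) is invertible, or ker(I - K) ≠ {0} and then range(I - K) = ker((I - K)^*)^⊥, with dim ker(I - K) = dim ker((I - K)^*). We are in the second case, so we need both kernels. Kernel of I - K: (I - K) u = u - u (v·u) = u - u = 0, so ker(I - K) = span{u} = span{(1, 0, -1, 3)} (it is exactly 1-dimensional because rank(I - K) = 3). Kernel of the adjoint: K is real, so (I - K)^* = I - K^T = I - v u^T, and (I - v u^T) v = v - v (u·v) = 0; hence ker((I - K)^*) = span{v} = span{(11, -2, 1, -3)}. Therefore (I - K) x = y is solvable iff <y, v> = 0, i.e. iff 11y_1 - 2y_2 + y_3 - 3y_4 = 0. When this holds, K y = u (v·y) = 0, so (I - K) y = y and x = y is a particular solution; the full solution set is the line x = y + c·u = y + c·(1, 0, -1, 3), c ∈ C.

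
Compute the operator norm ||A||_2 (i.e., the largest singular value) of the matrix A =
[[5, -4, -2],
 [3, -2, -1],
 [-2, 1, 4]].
||A||_2 ≈ 8.4487 (= sqrt(largest eigenvalue of A^T A))

||A||_2 = sigma_max(A) = sqrt(lambda_max(A^T A)). Form the symmetric matrix M = A^T A =
[[38, -28, -21],
 [-28, 21, 14],
 [-21, 14, 21]].
Its characteristic polynomial (trace, sum of principal 2x2 minors, determinant of M give the coefficients) is
  p(λ) = det(λ I - M) = λ^3 - 80λ^2 + 616λ - 49.
No integer candidate from the rational root theorem (±divisors of 49) is a root, so the roots are irrational. The cubic discriminant is Δ = 1436586949 > 0, so there are three distinct real roots. p(0) = -49 and p(1) = 488 have opposite signs, so a root lies in (0, 1); Newton's method refines it to λ ≈ 0.0804. p(8) = 271 and p(9) = -256 have opposite signs, so a root lies in (8, 9); Newton's method refines it to λ ≈ 8.5399. p(71) = -1682 and p(72) = 2831 have opposite signs, so a root lies in (71, 72); Newton's method refines it to λ ≈ 71.3797. Check (Vieta): the three roots sum to 80, matching tr M = 80.
So the eigenvalues of A^T A are ≈ 0.0804, 8.5399, 71.3797 (all ≥ 0, as they must be for A^T A). The largest is λ_max ≈ 71.3797, hence ||A||_2 = sqrt(λ_max) ≈ 8.4487.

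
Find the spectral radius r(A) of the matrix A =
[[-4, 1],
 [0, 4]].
r(A) = 4

The eigenvalues of A are the roots of its characteristic polynomial. With M = A (coefficients from the trace and determinant):
  p(λ) = det(λ I - M) = λ^2 - 16.
For λ^2 - 16 the discriminant is 64. It is a perfect square (8^2), so the roots are rational: λ = (0 ± 8)/2 = 4, -4.
Thus the eigenvalues (to 4 decimals) are 4 (modulus 4); -4 (modulus 4). The spectral radius is the largest modulus: r(A) = 4. (Cross-check: r(A) ≤ ||A||_2 ≈ 4.5311; equality holds whenever A is normal, though it can also hold for some non-normal A.)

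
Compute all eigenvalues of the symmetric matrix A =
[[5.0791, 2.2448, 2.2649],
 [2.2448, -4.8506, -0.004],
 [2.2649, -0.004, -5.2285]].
sigma(A) ≈ {-6, -5, 6}

A is real symmetric, so its spectrum consists of real eigenvalues. Expanding the characteristic polynomial of the displayed matrix gives
  det(λ I - A) = p(λ) = λ^3 + (5)λ^2 + (-36)λ + (-180.0017).
Solving p(λ) = 0 yields eigenvalues ≈ -6, -5, 6. (A is shown rounded to 4 decimals, so these recover the underlying integer eigenvalues to within that precision.)
Verification: the trace of A = -5 equals the sum of eigenvalues -5, and det(A) ≈ 180.0017 matches the eigenvalue product 180.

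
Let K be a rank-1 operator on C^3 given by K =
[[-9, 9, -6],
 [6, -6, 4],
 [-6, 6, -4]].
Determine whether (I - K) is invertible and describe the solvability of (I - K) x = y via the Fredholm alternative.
(I - K) is invertible (det(I - K) = 20 ≠ 0), so for every y in C^3 the equation (I - K) x = y has a unique solution.

K has rank 1, so it is an outer product K = u v^T: every row of K is a multiple of one row vector. Reading off the entries, u = (3, -2, 2) and v = (-3, 3, -2) (row i of K equals u_i·v^T). A rank-one matrix u v^T satisfies K u = u (v·u) and kills the (2)-dimensional subspace v^⊥, so its characteristic polynomial is lambda^2 (lambda - v·u) with v·u = tr K = -19. Hence the eigenvalues of I - K are 1 (multiplicity 2) and 1 - (-19) = 20, so det(I - K) = 20. (Direct check: I - K =
[[10, -9, 6],
 [-6, 7, -4],
 [6, -6, 5]]
has determinant 20.) The finite-dimensional Fredholm alternative says: either (I - K) is invertible, or ker(I - K) ≠ {0} and then range(I - K) = ker((I - K)^*)^⊥, with dim ker(I - K) = dim ker((I - K)^*). Since det(I - K) ≠ 0, 1 is not an eigenvalue of K and ker(I - K) = {0}, so we are in the first case: for every y there is a unique x = (I - K)^(-1) y. Explicitly, by the Sherman–Morrison formula, (I - u v^T)^(-1) = I + u v^T/(1 - v·u), i.e. (I - K)^(-1) = I + K/(20).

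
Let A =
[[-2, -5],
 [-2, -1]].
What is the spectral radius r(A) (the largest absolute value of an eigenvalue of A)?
r(A) = (3 + sqrt(41))/2 ≈ 4.7016

The eigenvalues of A are the roots of its characteristic polynomial. With M = A (coefficients from the trace and determinant):
  p(λ) = det(λ I - M) = λ^2 + 3λ - 8.
For λ^2 + 3λ - 8 the discriminant is 41. It is nonnegative but not a perfect square, so the roots are real and irrational: λ = (-3 ± sqrt(41))/2 ≈ 1.7016, -4.7016.
Thus the eigenvalues (to 4 decimals) are 1.7016 (modulus 1.7016); -4.7016 (modulus 4.7016). The spectral radius is the largest modulus: r(A) = (3 + sqrt(41))/2 ≈ 4.7016. (Cross-check: r(A) ≤ ||A||_2 ≈ 5.6569; equality holds whenever A is normal, though it can also hold for some non-normal A.)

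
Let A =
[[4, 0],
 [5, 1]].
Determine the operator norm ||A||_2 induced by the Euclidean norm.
||A||_2 = sqrt((42 + sqrt(1700))/2) ≈ 6.451 (= sqrt(largest eigenvalue of A^T A))

||A||_2 = sigma_max(A) = sqrt(lambda_max(A^T A)). Form the symmetric matrix M = A^T A =
[[41, 5],
 [5, 1]].
Its characteristic polynomial (trace, determinant of M give the coefficients) is
  p(λ) = det(λ I - M) = λ^2 - 42λ + 16.
For λ^2 - 42λ + 16 the discriminant is 1700. It is nonnegative but not a perfect square, so the roots are real and irrational: λ = (42 ± sqrt(1700))/2 ≈ 41.6155, 0.3845.
So the eigenvalues of A^T A are ≈ 0.3845, 41.6155 (all ≥ 0, as they must be for A^T A). The largest is λ_max = (42 + sqrt(1700))/2 ≈ 41.6155, hence ||A||_2 = sqrt(λ_max) = sqrt((42 + sqrt(1700))/2) ≈ 6.451.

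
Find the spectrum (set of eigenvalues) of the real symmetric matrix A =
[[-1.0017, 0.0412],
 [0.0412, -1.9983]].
sigma(A) ≈ {-2, -1}

A is real symmetric, so its spectrum consists of real eigenvalues. Expanding the characteristic polynomial of the displayed matrix gives
  det(λ I - A) = p(λ) = λ^2 + (3)λ + (2).
Solving p(λ) = 0 yields eigenvalues ≈ -2, -1. (A is shown rounded to 4 decimals, so these recover the underlying integer eigenvalues to within that precision.)
Verification: the trace of A = -3 equals the sum of eigenvalues -3, and det(A) ≈ 2.0000 matches the eigenvalue product 2.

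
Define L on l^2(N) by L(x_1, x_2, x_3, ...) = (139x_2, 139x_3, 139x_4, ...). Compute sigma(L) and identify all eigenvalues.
sigma(L) = closed disk {z in C : |z| ≤ 139}; sigma_p(L) = open disk {z in C : |z| < 139}

Note L = 139·V where V is the unit left shift (V x)_k = x_{k+1}; so sigma(L) = 139·sigma(V) and ||L|| = 139||V||. ||L x||^2 = 19321sum_{k≥2} |x_k|^2 ≤ 19321||x||^2, with equality on {x : x_1 = 0}, so ||L|| = 139. For any lambda with |lambda| < 139, set r = lambda/139 (|r| < 1); the vector x = (1, r, r^2, ...) is in l^2 and satisfies L x = 139(r, r^2, ...) = lambda x, so lambda is an eigenvalue. On the boundary |lambda| = 139 the geometric series diverges, so no l^2 eigenvector exists, but these lambda lie in the approximate point spectrum. Hence sigma(L) is the closed disk of radius 139 and sigma_p(L) is the open disk.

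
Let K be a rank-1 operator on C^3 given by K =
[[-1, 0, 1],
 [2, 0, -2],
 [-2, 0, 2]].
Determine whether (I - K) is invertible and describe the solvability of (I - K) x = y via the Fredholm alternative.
(I - K) is singular (det(I - K) = 0, i.e. 1 ∈ sigma(K)). (I - K) x = y is solvable iff y ⊥ ker((I - K)^*) = span{(-1, 0, 1)}, i.e. iff -y_1 + y_3 = 0. When solvable, the solutions are x = y + c·(1, -2, 2), c arbitrary (ker(I - K) = span{(1, -2, 2)}, dimension 1).

K has rank 1, so it is an outer product K = u v^T: every row of K is a multiple of one row vector. Reading off the entries, u = (1, -2, 2) and v = (-1, 0, 1) (row i of K equals u_i·v^T). A rank-one matrix u v^T satisfies K u = u (v·u) and kills the (2)-dimensional subspace v^⊥, so its characteristic polynomial is lambda^2 (lambda - v·u) with v·u = tr K = 1. Hence the eigenvalues of I - K are 1 (multiplicity 2) and 1 - (1) = 0, so det(I - K) = 0. (Direct check: I - K =
[[2, 0, -1],
 [-2, 1, 2],
 [2, 0, -1]]
has determinant 0.) So 1 is an eigenvalue of K and (I - K) is not invertible. The finite-dimensional Fredholm alternative says: either (I - K) is invertible, or ker(I - K) ≠ {0} and then range(I - K) = ker((I - K)^*)^⊥, with dim ker(I - K) = dim ker((I - K)^*). We are in the second case, so we need both kernels. Kernel of I - K: (I - K) u = u - u (v·u) = u - u = 0, so ker(I - K) = span{u} = span{(1, -2, 2)} (it is exactly 1-dimensional because rank(I - K) = 2). Kernel of the adjoint: K is real, so (I - K)^* = I - K^T = I - v u^T, and (I - v u^T) v = v - v (u·v) = 0; hence ker((I - K)^*) = span{v} = span{(-1, 0, 1)}. Therefore (I - K) x = y is solvable iff <y, v> = 0, i.e. iff -y_1 + y_3 = 0. When this holds, K y = u (v·y) = 0, so (I - K) y = y and x = y is a particular solution; the full solution set is the line x = y + c·u = y + c·(1, -2, 2), c ∈ C.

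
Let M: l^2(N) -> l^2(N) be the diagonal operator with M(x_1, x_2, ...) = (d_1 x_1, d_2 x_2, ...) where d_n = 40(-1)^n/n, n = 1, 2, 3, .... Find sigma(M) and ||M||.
sigma(M) = {40(-1)^n/n : n ≥ 1} ∪ {0}; ||M|| = 40

A bounded diagonal operator on l^2 with diagonal entries d_n has spectrum equal to the closure of {d_n : n ≥ 1}: every d_n is an eigenvalue (with eigenvector e_n), so {d_n} ⊂ sigma(M); the spectrum is closed, so its closure is too; and for lambda not in the closure, (M - lambda I) has bounded inverse (the diagonal entries 1/(d_n - lambda) are bounded). For our sequence d_n = 40(-1)^n/n, n = 1, 2, 3, ...:
  - {d_n} = {40(-1)^n/n : n ≥ 1}; the only limit point is 0
  - closure = {40(-1)^n/n : n ≥ 1} ∪ {0}
For the norm: a diagonal operator has ||M|| = sup_n |d_n|. Here |d_n| = 40/n is decreasing, so sup_n |d_n| = |d_1| = 40. So ||M|| = 40.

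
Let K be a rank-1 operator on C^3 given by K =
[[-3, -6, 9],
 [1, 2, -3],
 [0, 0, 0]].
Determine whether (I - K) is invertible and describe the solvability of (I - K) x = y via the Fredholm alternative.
(I - K) is invertible (det(I - K) = 2 ≠ 0), so for every y in C^3 the equation (I - K) x = y has a unique solution.

K has rank 1, so it is an outer product K = u v^T: every row of K is a multiple of one row vector. Reading off the entries, u = (-3, 1, 0) and v = (1, 2, -3) (row i of K equals u_i·v^T). A rank-one matrix u v^T satisfies K u = u (v·u) and kills the (2)-dimensional subspace v^⊥, so its characteristic polynomial is lambda^2 (lambda - v·u) with v·u = tr K = -1. Hence the eigenvalues of I - K are 1 (multiplicity 2) and 1 - (-1) = 2, so det(I - K) = 2. (Direct check: I - K =
[[4, 6, -9],
 [-1, -1, 3],
 [0, 0, 1]]
has determinant 2.) The finite-dimensional Fredholm alternative says: either (I - K) is invertible, or ker(I - K) ≠ {0} and then range(I - K) = ker((I - K)^*)^⊥, with dim ker(I - K) = dim ker((I - K)^*). Since det(I - K) ≠ 0, 1 is not an eigenvalue of K and ker(I - K) = {0}, so we are in the first case: for every y there is a unique x = (I - K)^(-1) y. Explicitly, by the Sherman–Morrison formula, (I - u v^T)^(-1) = I + u v^T/(1 - v·u), i.e. (I - K)^(-1) = I + K/(2).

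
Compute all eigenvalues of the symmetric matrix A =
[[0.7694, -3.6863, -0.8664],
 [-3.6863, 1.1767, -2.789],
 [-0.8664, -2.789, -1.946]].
sigma(A) ≈ {-5, 0, 5}

A is real symmetric, so its spectrum consists of real eigenvalues. Expanding the characteristic polynomial of the displayed matrix gives
  det(λ I - A) = p(λ) = λ^3 + (0)λ^2 + (-25)λ + (0.0012).
Solving p(λ) = 0 yields eigenvalues ≈ -5, 0, 5. (A is shown rounded to 4 decimals, so these recover the underlying integer eigenvalues to within that precision.)
Verification: the trace of A = 0 equals the sum of eigenvalues 0, and det(A) ≈ -0.0012 matches the eigenvalue product 0.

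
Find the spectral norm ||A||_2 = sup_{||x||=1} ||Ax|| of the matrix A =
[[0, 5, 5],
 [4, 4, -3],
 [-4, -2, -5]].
||A||_2 ≈ 9.2079 (= sqrt(largest eigenvalue of A^T A))

||A||_2 = sigma_max(A) = sqrt(lambda_max(A^T A)). Form the symmetric matrix M = A^T A =
[[32, 24, 8],
 [24, 45, 23],
 [8, 23, 59]].
Its characteristic polynomial (trace, sum of principal 2x2 minors, determinant of M give the coefficients) is
  p(λ) = det(λ I - M) = λ^3 - 136λ^2 + 4814λ - 40000.
No integer candidate from the rational root theorem (±divisors of 40000) is a root, so the roots are irrational. The cubic discriminant is Δ = 8101227040 > 0, so there are three distinct real roots. p(12) = -88 and p(13) = 1795 have opposite signs, so a root lies in (12, 13); Newton's method refines it to λ ≈ 12.0445. p(39) = 209 and p(40) = -1040 have opposite signs, so a root lies in (39, 40); Newton's method refines it to λ ≈ 39.1693. p(84) = -2536 and p(85) = 715 have opposite signs, so a root lies in (84, 85); Newton's method refines it to λ ≈ 84.7862. Check (Vieta): the three roots sum to 136, matching tr M = 136.
So the eigenvalues of A^T A are ≈ 12.0445, 39.1693, 84.7862 (all ≥ 0, as they must be for A^T A). The largest is λ_max ≈ 84.7862, hence ||A||_2 = sqrt(λ_max) ≈ 9.2079.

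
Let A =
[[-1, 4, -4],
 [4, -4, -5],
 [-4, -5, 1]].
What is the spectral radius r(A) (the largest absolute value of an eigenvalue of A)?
r(A) ≈ 7.6439

The eigenvalues of A are the roots of its characteristic polynomial. With M = A (coefficients from the trace, the sum of principal 2x2 minors, and det A):
  p(λ) = det(λ I - M) = λ^3 + 4λ^2 - 58λ - 237.
No integer candidate from the rational root theorem (±divisors of 237) is a root, so the roots are irrational. The cubic discriminant is Δ = 368093 > 0, so there are three distinct real roots. p(-8) = -29 and p(-7) = 22 have opposite signs, so a root lies in (-8, -7); Newton's method refines it to λ ≈ -7.522. p(-5) = 28 and p(-4) = -5 have opposite signs, so a root lies in (-5, -4); Newton's method refines it to λ ≈ -4.1219. p(7) = -104 and p(8) = 67 have opposite signs, so a root lies in (7, 8); Newton's method refines it to λ ≈ 7.6439. Check (Vieta): the three roots sum to -4, matching tr M = -4.
Thus the eigenvalues (to 4 decimals) are -7.522 (modulus 7.522); -4.1219 (modulus 4.1219); 7.6439 (modulus 7.6439). The spectral radius is the largest modulus: r(A) ≈ 7.6439. (Cross-check: r(A) ≤ ||A||_2 ≈ 7.6439; equality holds whenever A is normal, though it can also hold for some non-normal A.)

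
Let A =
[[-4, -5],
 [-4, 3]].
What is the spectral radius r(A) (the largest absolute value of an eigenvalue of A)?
r(A) = (1 + sqrt(129))/2 ≈ 6.1789

The eigenvalues of A are the roots of its characteristic polynomial. With M = A (coefficients from the trace and determinant):
  p(λ) = det(λ I - M) = λ^2 + λ - 32.
For λ^2 + λ - 32 the discriminant is 129. It is nonnegative but not a perfect square, so the roots are real and irrational: λ = (-1 ± sqrt(129))/2 ≈ 5.1789, -6.1789.
Thus the eigenvalues (to 4 decimals) are 5.1789 (modulus 5.1789); -6.1789 (modulus 6.1789). The spectral radius is the largest modulus: r(A) = (1 + sqrt(129))/2 ≈ 6.1789. (Cross-check: r(A) ≤ ||A||_2 ≈ 6.408; equality holds whenever A is normal, though it can also hold for some non-normal A.)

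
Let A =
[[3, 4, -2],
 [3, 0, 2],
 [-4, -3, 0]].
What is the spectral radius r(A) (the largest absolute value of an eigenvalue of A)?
r(A) ≈ 5.6185

The eigenvalues of A are the roots of its characteristic polynomial. With M = A (coefficients from the trace, the sum of principal 2x2 minors, and det A):
  p(λ) = det(λ I - M) = λ^3 - 3λ^2 - 14λ - 4.
No integer candidate from the rational root theorem (±divisors of 4) is a root, so the roots are irrational. The cubic discriminant is Δ = 8852 > 0, so there are three distinct real roots. p(-3) = -16 and p(-2) = 4 have opposite signs, so a root lies in (-3, -2); Newton's method refines it to λ ≈ -2.3103. p(-1) = 6 and p(0) = -4 have opposite signs, so a root lies in (-1, 0); Newton's method refines it to λ ≈ -0.3082. p(5) = -24 and p(6) = 20 have opposite signs, so a root lies in (5, 6); Newton's method refines it to λ ≈ 5.6185. Check (Vieta): the three roots sum to 3, matching tr M = 3.
Thus the eigenvalues (to 4 decimals) are -2.3103 (modulus 2.3103); -0.3082 (modulus 0.3082); 5.6185 (modulus 5.6185). The spectral radius is the largest modulus: r(A) ≈ 5.6185. (Cross-check: r(A) ≤ ||A||_2 ≈ 7.3817; equality holds whenever A is normal, though it can also hold for some non-normal A.)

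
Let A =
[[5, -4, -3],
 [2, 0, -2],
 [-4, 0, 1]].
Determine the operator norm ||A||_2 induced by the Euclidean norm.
||A||_2 ≈ 8.2297 (= sqrt(largest eigenvalue of A^T A))

||A||_2 = sigma_max(A) = sqrt(lambda_max(A^T A)). Form the symmetric matrix M = A^T A =
[[45, -20, -23],
 [-20, 16, 12],
 [-23, 12, 14]].
Its characteristic polynomial (trace, sum of principal 2x2 minors, determinant of M give the coefficients) is
  p(λ) = det(λ I - M) = λ^3 - 75λ^2 + 501λ - 576.
No integer candidate from the rational root theorem (±divisors of 576) is a root, so the roots are irrational. The cubic discriminant is Δ = 317494269 > 0, so there are three distinct real roots. p(1) = -149 and p(2) = 134 have opposite signs, so a root lies in (1, 2); Newton's method refines it to λ ≈ 1.4645. p(5) = 179 and p(6) = -54 have opposite signs, so a root lies in (5, 6); Newton's method refines it to λ ≈ 5.8071. p(67) = -2921 and p(68) = 1124 have opposite signs, so a root lies in (67, 68); Newton's method refines it to λ ≈ 67.7284. Check (Vieta): the three roots sum to 75, matching tr M = 75.
So the eigenvalues of A^T A are ≈ 1.4645, 5.8071, 67.7284 (all ≥ 0, as they must be for A^T A). The largest is λ_max ≈ 67.7284, hence ||A||_2 = sqrt(λ_max) ≈ 8.2297.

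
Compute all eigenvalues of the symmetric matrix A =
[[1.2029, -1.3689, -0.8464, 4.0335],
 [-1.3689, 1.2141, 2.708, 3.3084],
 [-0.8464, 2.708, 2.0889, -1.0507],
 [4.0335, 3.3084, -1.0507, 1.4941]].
sigma(A) ≈ {-5, 0, 5, 6}

A is real symmetric, so its spectrum consists of real eigenvalues. Expanding the characteristic polynomial of the displayed matrix gives
  det(λ I - A) = p(λ) = λ^4 + (-6)λ^3 + (-25)λ^2 + (150.0033)λ + (0).
Solving p(λ) = 0 yields eigenvalues ≈ -5, 0, 5, 6. (A is shown rounded to 4 decimals, so these recover the underlying integer eigenvalues to within that precision.)
Verification: the trace of A = 6 equals the sum of eigenvalues 6, and det(A) ≈ -0.0005 matches the eigenvalue product 0.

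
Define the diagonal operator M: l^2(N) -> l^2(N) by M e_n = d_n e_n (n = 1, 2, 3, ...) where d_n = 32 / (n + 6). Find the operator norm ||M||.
||M|| = 32/7 (attained at n = 1)

For M diagonal, ||M|| = sup_n |d_n| = sup_n 32/(n + 6). This is positive and strictly decreasing in n, so the supremum is attained at n = 1: d_1 = 32/(1 + 6) = 32/7. Hence ||M|| = 32/7.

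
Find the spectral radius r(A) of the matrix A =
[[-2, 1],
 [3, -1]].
r(A) = (3 + sqrt(13))/2 ≈ 3.3028

The eigenvalues of A are the roots of its characteristic polynomial. With M = A (coefficients from the trace and determinant):
  p(λ) = det(λ I - M) = λ^2 + 3λ - 1.
For λ^2 + 3λ - 1 the discriminant is 13. It is nonnegative but not a perfect square, so the roots are real and irrational: λ = (-3 ± sqrt(13))/2 ≈ 0.3028, -3.3028.
Thus the eigenvalues (to 4 decimals) are 0.3028 (modulus 0.3028); -3.3028 (modulus 3.3028). The spectral radius is the largest modulus: r(A) = (3 + sqrt(13))/2 ≈ 3.3028. (Cross-check: r(A) ≤ ||A||_2 ≈ 3.8643; equality holds whenever A is normal, though it can also hold for some non-normal A.)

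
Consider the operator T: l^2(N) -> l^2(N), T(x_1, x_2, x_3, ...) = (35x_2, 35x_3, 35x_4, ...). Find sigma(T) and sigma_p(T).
sigma(T) = closed disk {z in C : |z| ≤ 35}; sigma_p(T) = open disk {z in C : |z| < 35}

Note T = 35·V where V is the unit left shift (V x)_k = x_{k+1}; so sigma(T) = 35·sigma(V) and ||T|| = 35||V||. ||T x||^2 = 1225sum_{k≥2} |x_k|^2 ≤ 1225||x||^2, with equality on {x : x_1 = 0}, so ||T|| = 35. For any lambda with |lambda| < 35, set r = lambda/35 (|r| < 1); the vector x = (1, r, r^2, ...) is in l^2 and satisfies T x = 35(r, r^2, ...) = lambda x, so lambda is an eigenvalue. On the boundary |lambda| = 35 the geometric series diverges, so no l^2 eigenvector exists, but these lambda lie in the approximate point spectrum. Hence sigma(T) is the closed disk of radius 35 and sigma_p(T) is the open disk.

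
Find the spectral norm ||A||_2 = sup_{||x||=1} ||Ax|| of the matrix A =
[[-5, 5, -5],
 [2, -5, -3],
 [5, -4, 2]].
||A||_2 ≈ 11.2885 (= sqrt(largest eigenvalue of A^T A))

||A||_2 = sigma_max(A) = sqrt(lambda_max(A^T A)). Form the symmetric matrix M = A^T A =
[[54, -55, 29],
 [-55, 66, -18],
 [29, -18, 38]].
Its characteristic polynomial (trace, sum of principal 2x2 minors, determinant of M give the coefficients) is
  p(λ) = det(λ I - M) = λ^3 - 158λ^2 + 3934λ - 4900.
No integer candidate from the rational root theorem (±divisors of 4900) is a root, so the roots are irrational. The cubic discriminant is Δ = 119681678368 > 0, so there are three distinct real roots. p(1) = -1123 and p(2) = 2344 have opposite signs, so a root lies in (1, 2); Newton's method refines it to λ ≈ 1.3144. p(29) = 697 and p(30) = -2080 have opposite signs, so a root lies in (29, 30); Newton's method refines it to λ ≈ 29.2558. p(127) = -5281 and p(128) = 7132 have opposite signs, so a root lies in (127, 128); Newton's method refines it to λ ≈ 127.4299. Check (Vieta): the three roots sum to 158, matching tr M = 158.
So the eigenvalues of A^T A are ≈ 1.3144, 29.2558, 127.4299 (all ≥ 0, as they must be for A^T A). The largest is λ_max ≈ 127.4299, hence ||A||_2 = sqrt(λ_max) ≈ 11.2885.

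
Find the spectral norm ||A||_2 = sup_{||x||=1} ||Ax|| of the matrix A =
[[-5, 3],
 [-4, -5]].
||A||_2 = sqrt((75 + sqrt(149))/2) ≈ 6.6033 (= sqrt(largest eigenvalue of A^T A))

||A||_2 = sigma_max(A) = sqrt(lambda_max(A^T A)). Form the symmetric matrix M = A^T A =
[[41, 5],
 [5, 34]].
Its characteristic polynomial (trace, determinant of M give the coefficients) is
  p(λ) = det(λ I - M) = λ^2 - 75λ + 1369.
For λ^2 - 75λ + 1369 the discriminant is 149. It is nonnegative but not a perfect square, so the roots are real and irrational: λ = (75 ± sqrt(149))/2 ≈ 43.6033, 31.3967.
So the eigenvalues of A^T A are ≈ 31.3967, 43.6033 (all ≥ 0, as they must be for A^T A). The largest is λ_max = (75 + sqrt(149))/2 ≈ 43.6033, hence ||A||_2 = sqrt(λ_max) = sqrt((75 + sqrt(149))/2) ≈ 6.6033.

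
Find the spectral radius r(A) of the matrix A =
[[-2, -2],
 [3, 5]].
r(A) = 4

The eigenvalues of A are the roots of its characteristic polynomial. With M = A (coefficients from the trace and determinant):
  p(λ) = det(λ I - M) = λ^2 - 3λ - 4.
For λ^2 - 3λ - 4 the discriminant is 25. It is a perfect square (5^2), so the roots are rational: λ = (3 ± 5)/2 = 4, -1.
Thus the eigenvalues (to 4 decimals) are 4 (modulus 4); -1 (modulus 1). The spectral radius is the largest modulus: r(A) = 4. (Cross-check: r(A) ≤ ||A||_2 ≈ 6.451; equality holds whenever A is normal, though it can also hold for some non-normal A.)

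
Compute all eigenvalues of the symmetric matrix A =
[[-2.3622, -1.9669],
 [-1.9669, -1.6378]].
sigma(A) ≈ {-4, 0}

A is real symmetric, so its spectrum consists of real eigenvalues. Expanding the characteristic polynomial of the displayed matrix gives
  det(λ I - A) = p(λ) = λ^2 + (4)λ + (0).
Solving p(λ) = 0 yields eigenvalues ≈ -4, 0. (A is shown rounded to 4 decimals, so these recover the underlying integer eigenvalues to within that precision.)
Verification: the trace of A = -4 equals the sum of eigenvalues -4, and det(A) ≈ 0.0001 matches the eigenvalue product 0.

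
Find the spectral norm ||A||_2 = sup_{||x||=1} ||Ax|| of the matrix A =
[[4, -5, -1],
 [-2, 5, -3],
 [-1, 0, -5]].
||A||_2 ≈ 8.5298 (= sqrt(largest eigenvalue of A^T A))

||A||_2 = sigma_max(A) = sqrt(lambda_max(A^T A)). Form the symmetric matrix M = A^T A =
[[21, -30, 7],
 [-30, 50, -10],
 [7, -10, 35]].
Its characteristic polynomial (trace, sum of principal 2x2 minors, determinant of M give the coefficients) is
  p(λ) = det(λ I - M) = λ^3 - 106λ^2 + 2486λ - 4900.
No integer candidate from the rational root theorem (±divisors of 4900) is a root, so the roots are irrational. The cubic discriminant is Δ = 7234740832 > 0, so there are three distinct real roots. p(2) = -344 and p(3) = 1631 have opposite signs, so a root lies in (2, 3); Newton's method refines it to λ ≈ 2.1672. p(31) = 91 and p(32) = -1124 have opposite signs, so a root lies in (31, 32); Newton's method refines it to λ ≈ 31.0756. p(72) = -2164 and p(73) = 721 have opposite signs, so a root lies in (72, 73); Newton's method refines it to λ ≈ 72.7572. Check (Vieta): the three roots sum to 106, matching tr M = 106.
So the eigenvalues of A^T A are ≈ 2.1672, 31.0756, 72.7572 (all ≥ 0, as they must be for A^T A). The largest is λ_max ≈ 72.7572, hence ||A||_2 = sqrt(λ_max) ≈ 8.5298.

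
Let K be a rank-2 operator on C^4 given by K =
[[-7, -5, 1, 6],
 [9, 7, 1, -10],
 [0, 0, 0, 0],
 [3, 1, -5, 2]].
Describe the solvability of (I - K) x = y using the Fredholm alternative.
(I - K) is invertible (det(I - K) = -13 ≠ 0), so for every y in C^4 the equation (I - K) x = y has a unique solution.

K has rank 2 and factors as K = U V^T = u1 v1^T + u2 v2^T with u1 = (1, -3, 0, 3), v1 = (-1, -1, -1, 2), u2 = (-2, 2, 0, 2), v2 = (3, 2, -1, -2) (multiplying out reproduces the displayed K). The nonzero eigenvalues of U V^T coincide with those of the 2 x 2 matrix G = V^T U = [[v1·u1, v1·u2], [v2·u1, v2·u2]] = [[8, 4], [-9, -6]], and by the Sylvester determinant identity det(I_4 - U V^T) = det(I_2 - V^T U) = det([[-7, -4], [9, 7]]) = (-7)(7) - (-4)(9) = -13. (Direct check: I - K =
[[8, 5, -1, -6],
 [-9, -6, -1, 10],
 [0, 0, 1, 0],
 [-3, -1, 5, -1]]
has determinant -13.) The finite-dimensional Fredholm alternative says: either (I - K) is invertible, or ker(I - K) ≠ {0} and then range(I - K) = ker((I - K)^*)^⊥, with dim ker(I - K) = dim ker((I - K)^*). Since det(I - K) ≠ 0, 1 is not an eigenvalue of K and ker(I - K) = {0}, so we are in the first case: for every y there is a unique x = (I - K)^(-1) y. (Explicitly, by the Woodbury identity, (I - U V^T)^(-1) = I + U (I_2 - G)^(-1) V^T.)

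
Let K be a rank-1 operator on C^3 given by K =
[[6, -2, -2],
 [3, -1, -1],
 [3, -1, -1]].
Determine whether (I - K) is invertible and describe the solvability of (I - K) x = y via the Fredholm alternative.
(I - K) is invertible (det(I - K) = -3 ≠ 0), so for every y in C^3 the equation (I - K) x = y has a unique solution.

K has rank 1, so it is an outer product K = u v^T: every row of K is a multiple of one row vector. Reading off the entries, u = (2, 1, 1) and v = (3, -1, -1) (row i of K equals u_i·v^T). A rank-one matrix u v^T satisfies K u = u (v·u) and kills the (2)-dimensional subspace v^⊥, so its characteristic polynomial is lambda^2 (lambda - v·u) with v·u = tr K = 4. Hence the eigenvalues of I - K are 1 (multiplicity 2) and 1 - (4) = -3, so det(I - K) = -3. (Direct check: I - K =
[[-5, 2, 2],
 [-3, 2, 1],
 [-3, 1, 2]]
has determinant -3.) The finite-dimensional Fredholm alternative says: either (I - K) is invertible, or ker(I - K) ≠ {0} and then range(I - K) = ker((I - K)^*)^⊥, with dim ker(I - K) = dim ker((I - K)^*). Since det(I - K) ≠ 0, 1 is not an eigenvalue of K and ker(I - K) = {0}, so we are in the first case: for every y there is a unique x = (I - K)^(-1) y. Explicitly, by the Sherman–Morrison formula, (I - u v^T)^(-1) = I + u v^T/(1 - v·u), i.e. (I - K)^(-1) = I + K/(-3).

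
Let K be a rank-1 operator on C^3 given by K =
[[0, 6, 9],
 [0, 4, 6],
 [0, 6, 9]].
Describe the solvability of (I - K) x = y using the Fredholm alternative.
(I - K) is invertible (det(I - K) = -12 ≠ 0), so for every y in C^3 the equation (I - K) x = y has a unique solution.

K has rank 1, so it is an outer product K = u v^T: every row of K is a multiple of one row vector. Reading off the entries, u = (3, 2, 3) and v = (0, 2, 3) (row i of K equals u_i·v^T). A rank-one matrix u v^T satisfies K u = u (v·u) and kills the (2)-dimensional subspace v^⊥, so its characteristic polynomial is lambda^2 (lambda - v·u) with v·u = tr K = 13. Hence the eigenvalues of I - K are 1 (multiplicity 2) and 1 - (13) = -12, so det(I - K) = -12. (Direct check: I - K =
[[1, -6, -9],
 [0, -3, -6],
 [0, -6, -8]]
has determinant -12.) The finite-dimensional Fredholm alternative says: either (I - K) is invertible, or ker(I - K) ≠ {0} and then range(I - K) = ker((I - K)^*)^⊥, with dim ker(I - K) = dim ker((I - K)^*). Since det(I - K) ≠ 0, 1 is not an eigenvalue of K and ker(I - K) = {0}, so we are in the first case: for every y there is a unique x = (I - K)^(-1) y. Explicitly, by the Sherman–Morrison formula, (I - u v^T)^(-1) = I + u v^T/(1 - v·u), i.e. (I - K)^(-1) = I + K/(-12).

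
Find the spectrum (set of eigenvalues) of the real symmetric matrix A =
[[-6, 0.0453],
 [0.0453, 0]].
sigma(A) ≈ {-6, 0}

A is real symmetric, so its spectrum consists of real eigenvalues. Expanding the characteristic polynomial of the displayed matrix gives
  det(λ I - A) = p(λ) = λ^2 + (6)λ + (0).
Solving p(λ) = 0 yields eigenvalues ≈ -6, 0. (A is shown rounded to 4 decimals, so these recover the underlying integer eigenvalues to within that precision.)
Verification: the trace of A = -6 equals the sum of eigenvalues -6, and det(A) ≈ -0.0003 matches the eigenvalue product 0.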